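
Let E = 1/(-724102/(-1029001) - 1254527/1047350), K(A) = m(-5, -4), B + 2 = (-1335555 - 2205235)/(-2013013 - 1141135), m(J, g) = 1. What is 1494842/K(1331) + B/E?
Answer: 2540710154213122124518531/1699650810811553900 ≈ 1.4948e+6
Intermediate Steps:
B = -1383753/1577074 (B = -2 + (-1335555 - 2205235)/(-2013013 - 1141135) = -2 - 3540790/(-3154148) = -2 - 3540790*(-1/3154148) = -2 + 1770395/1577074 = -1383753/1577074 ≈ -0.87742)
K(A) = 1
E = -1077724197350/532521307827 (E = 1/(-724102*(-1/1029001) - 1254527*1/1047350) = 1/(724102/1029001 - 1254527/1047350) = 1/(-532521307827/1077724197350) = -1077724197350/532521307827 ≈ -2.0238)
1494842/K(1331) + B/E = 1494842/1 - 1383753/(1577074*(-1077724197350/532521307827)) = 1494842*1 - 1383753/1577074*(-532521307827/1077724197350) = 1494842 + 736877957269534731/1699650810811553900 = 2540710154213122124518531/1699650810811553900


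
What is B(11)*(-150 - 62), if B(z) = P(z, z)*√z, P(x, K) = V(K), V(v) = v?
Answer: -2332*√11 ≈ -7734.4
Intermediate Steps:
P(x, K) = K
B(z) = z^(3/2) (B(z) = z*√z = z^(3/2))
B(11)*(-150 - 62) = 11^(3/2)*(-150 - 62) = (11*√11)*(-212) = -2332*√11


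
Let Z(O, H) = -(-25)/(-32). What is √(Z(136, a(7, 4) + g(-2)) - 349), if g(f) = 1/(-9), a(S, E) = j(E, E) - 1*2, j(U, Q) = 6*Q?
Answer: I*√22386/8 ≈ 18.702*I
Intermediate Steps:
a(S, E) = -2 + 6*E (a(S, E) = 6*E - 1*2 = 6*E - 2 = -2 + 6*E)
g(f) = -⅑
Z(O, H) = -25/32 (Z(O, H) = -(-25)*(-1)/32 = -5*5/32 = -25/32)
√(Z(136, a(7, 4) + g(-2)) - 349) = √(-25/32 - 349) = √(-11193/32) = I*√22386/8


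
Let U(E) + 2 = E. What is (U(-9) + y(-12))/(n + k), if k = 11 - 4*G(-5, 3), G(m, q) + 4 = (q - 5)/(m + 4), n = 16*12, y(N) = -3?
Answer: -14/211 ≈ -0.066351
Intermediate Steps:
U(E) = -2 + E
n = 192
G(m, q) = -4 + (-5 + q)/(4 + m) (G(m, q) = -4 + (q - 5)/(m + 4) = -4 + (-5 + q)/(4 + m))
k = 19 (k = 11 - 4*(-21 + 3 - 4*(-5))/(4 - 5) = 11 - 4*(-21 + 3 + 20)/(-1) = 11 - (-4)*2 = 11 - 4*(-2) = 11 + 8 = 19)
(U(-9) + y(-12))/(n + k) = ((-2 - 9) - 3)/(192 + 19) = (-11 - 3)/211 = -14*1/211 = -14/211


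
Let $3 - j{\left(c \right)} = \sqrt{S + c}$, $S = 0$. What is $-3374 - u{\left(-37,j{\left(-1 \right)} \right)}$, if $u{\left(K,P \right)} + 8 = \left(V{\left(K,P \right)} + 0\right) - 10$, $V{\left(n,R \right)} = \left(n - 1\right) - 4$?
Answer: $-3314$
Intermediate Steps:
$V{\left(n,R \right)} = -5 + n$ ($V{\left(n,R \right)} = \left(-1 + n\right) - 4 = -5 + n$)
$j{\left(c \right)} = 3 - \sqrt{c}$ ($j{\left(c \right)} = 3 - \sqrt{0 + c} = 3 - \sqrt{c}$)
$u{\left(K,P \right)} = -23 + K$ ($u{\left(K,P \right)} = -8 + \left(\left(\left(-5 + K\right) + 0\right) - 10\right) = -8 + \left(\left(-5 + K\right) - 10\right) = -8 + \left(-15 + K\right) = -23 + K$)
$-3374 - u{\left(-37,j{\left(-1 \right)} \right)} = -3374 - \left(-23 - 37\right) = -3374 - -60 = -3374 + 60 = -3314$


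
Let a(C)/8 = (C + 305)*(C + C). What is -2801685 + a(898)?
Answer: 14483019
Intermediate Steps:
a(C) = 16*C*(305 + C) (a(C) = 8*((C + 305)*(C + C)) = 8*((305 + C)*(2*C)) = 8*(2*C*(305 + C)) = 16*C*(305 + C))
-2801685 + a(898) = -2801685 + 16*898*(305 + 898) = -2801685 + 16*898*1203 = -2801685 + 17284704 = 14483019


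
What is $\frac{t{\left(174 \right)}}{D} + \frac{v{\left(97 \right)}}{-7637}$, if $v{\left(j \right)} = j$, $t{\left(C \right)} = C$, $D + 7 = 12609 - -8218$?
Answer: $- \frac{115117}{26500390} \approx -0.004344$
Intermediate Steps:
$D = 20820$ ($D = -7 + \left(12609 - -8218\right) = -7 + \left(12609 + 8218\right) = -7 + 20827 = 20820$)
$\frac{t{\left(174 \right)}}{D} + \frac{v{\left(97 \right)}}{-7637} = \frac{174}{20820} + \frac{97}{-7637} = 174 \cdot \frac{1}{20820} + 97 \left(- \frac{1}{7637}\right) = \frac{29}{3470} - \frac{97}{7637} = - \frac{115117}{26500390}$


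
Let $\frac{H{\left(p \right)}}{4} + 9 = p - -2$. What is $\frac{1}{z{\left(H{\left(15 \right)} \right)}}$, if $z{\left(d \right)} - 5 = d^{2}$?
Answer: $\frac{1}{1029} \approx 0.00097182$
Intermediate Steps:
$H{\left(p \right)} = -28 + 4 p$ ($H{\left(p \right)} = -36 + 4 \left(p - -2\right) = -36 + 4 \left(p + 2\right) = -36 + 4 \left(2 + p\right) = -36 + \left(8 + 4 p\right) = -28 + 4 p$)
$z{\left(d \right)} = 5 + d^{2}$
$\frac{1}{z{\left(H{\left(15 \right)} \right)}} = \frac{1}{5 + \left(-28 + 4 \cdot 15\right)^{2}} = \frac{1}{5 + \left(-28 + 60\right)^{2}} = \frac{1}{5 + 32^{2}} = \frac{1}{5 + 1024} = \frac{1}{1029}$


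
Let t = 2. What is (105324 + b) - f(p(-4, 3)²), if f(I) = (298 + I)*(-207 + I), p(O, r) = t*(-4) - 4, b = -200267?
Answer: -67097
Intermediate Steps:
p(O, r) = -12 (p(O, r) = 2*(-4) - 4 = -8 - 4 = -12)
f(I) = (-207 + I)*(298 + I)
(105324 + b) - f(p(-4, 3)²) = (105324 - 200267) - (-61686 + ((-12)²)² + 91*(-12)²) = -94943 - (-61686 + 144² + 91*144) = -94943 - (-61686 + 20736 + 13104) = -94943 - 1*(-27846) = -94943 + 27846 = -67097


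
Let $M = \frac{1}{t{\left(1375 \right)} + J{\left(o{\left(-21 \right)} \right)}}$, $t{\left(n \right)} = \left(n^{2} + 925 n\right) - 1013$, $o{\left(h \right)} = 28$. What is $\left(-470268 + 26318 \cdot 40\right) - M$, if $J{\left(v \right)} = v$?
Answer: $\frac{1841430734779}{3161515} \approx 5.8245 \cdot 10^{5}$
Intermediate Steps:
$t{\left(n \right)} = -1013 + n^{2} + 925 n$
$M = \frac{1}{3161515}$ ($M = \frac{1}{\left(-1013 + 1375^{2} + 925 \cdot 1375\right) + 28} = \frac{1}{\left(-1013 + 1890625 + 1271875\right) + 28} = \frac{1}{3161487 + 28} = \frac{1}{3161515} \approx 3.163 \cdot 10^{-7}$)
$\left(-470268 + 26318 \cdot 40\right) - M = \left(-470268 + 26318 \cdot 40\right) - \frac{1}{3161515} = \left(-470268 + 1052720\right) - \frac{1}{3161515} = 582452 - \frac{1}{3161515} = \frac{1841430734779}{3161515}$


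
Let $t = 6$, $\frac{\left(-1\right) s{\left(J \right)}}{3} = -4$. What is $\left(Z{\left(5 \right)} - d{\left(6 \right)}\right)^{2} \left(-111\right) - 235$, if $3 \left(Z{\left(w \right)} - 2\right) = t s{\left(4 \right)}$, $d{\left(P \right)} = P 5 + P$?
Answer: $-11335$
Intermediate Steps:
$s{\left(J \right)} = 12$ ($s{\left(J \right)} = \left(-3\right) \left(-4\right) = 12$)
$d{\left(P \right)} = 6 P$ ($d{\left(P \right)} = 5 P + P = 6 P$)
$Z{\left(w \right)} = 26$ ($Z{\left(w \right)} = 2 + \frac{6 \cdot 12}{3} = 2 + \frac{1}{3} \cdot 72 = 2 + 24 = 26$)
$\left(Z{\left(5 \right)} - d{\left(6 \right)}\right)^{2} \left(-111\right) - 235 = \left(26 - 6 \cdot 6\right)^{2} \left(-111\right) - 235 = \left(26 - 36\right)^{2} \left(-111\right) - 235 = \left(-10\right)^{2} \left(-111\right) - 235 = 100 \left(-111\right) - 235 = -11100 - 235 = -11335$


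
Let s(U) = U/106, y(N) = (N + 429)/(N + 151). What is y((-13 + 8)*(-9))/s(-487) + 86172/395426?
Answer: -1455311775/4718025319 ≈ -0.30846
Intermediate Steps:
y(N) = (429 + N)/(151 + N)
s(U) = U/106 (s(U) = U*(1/106) = U/106)
y((-13 + 8)*(-9))/s(-487) + 86172/395426 = ((429 + (-13 + 8)*(-9))/(151 + (-13 + 8)*(-9)))/(((1/106)*(-487))) + 86172/395426 = ((429 - 5*(-9))/(151 - 5*(-9)))/(-487/106) + 86172*(1/395426) = ((429 + 45)/(151 + 45))*(-106/487) + 43086/197713 = (474/196)*(-106/487) + 43086/197713 = ((1/196)*474)*(-106/487) + 43086/197713 = (237/98)*(-106/487) + 43086/197713 = -12561/23863 + 43086/197713 = -1455311775/4718025319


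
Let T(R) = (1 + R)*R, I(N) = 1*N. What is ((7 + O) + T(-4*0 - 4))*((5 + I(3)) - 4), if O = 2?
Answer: 84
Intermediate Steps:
I(N) = N
T(R) = R*(1 + R)
((7 + O) + T(-4*0 - 4))*((5 + I(3)) - 4) = ((7 + 2) + (-4*0 - 4)*(1 + (-4*0 - 4)))*((5 + 3) - 4) = (9 + (0 - 4)*(1 + (0 - 4)))*(8 - 4) = (9 - 4*(1 - 4))*4 = (9 - 4*(-3))*4 = (9 + 12)*4 = 21*4 = 84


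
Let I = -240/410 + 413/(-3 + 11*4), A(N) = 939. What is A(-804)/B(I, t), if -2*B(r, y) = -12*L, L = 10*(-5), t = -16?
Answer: -313/100 ≈ -3.1300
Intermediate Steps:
I = 389/41 (I = -240*1/410 + 413/(-3 + 44) = -24/41 + 413/41 = 389/41 ≈ 9.4878)
L = -50
B(r, y) = -300 (B(r, y) = -(-6)*(-50) = -½*600 = -300)
A(-804)/B(I, t) = 939/(-300) = 939*(-1/300) = -313/100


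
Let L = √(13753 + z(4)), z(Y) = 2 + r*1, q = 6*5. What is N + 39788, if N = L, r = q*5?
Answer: 39788 + 3*√1545 ≈ 39906.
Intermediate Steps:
q = 30
r = 150 (r = 30*5 = 150)
z(Y) = 152 (z(Y) = 2 + 150*1 = 2 + 150 = 152)
L = 3*√1545 (L = √(13753 + 152) = √13905 = 3*√1545 ≈ 117.92)
N = 3*√1545 ≈ 117.92
N + 39788 = 3*√1545 + 39788 = 39788 + 3*√1545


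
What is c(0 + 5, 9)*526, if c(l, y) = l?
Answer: 2630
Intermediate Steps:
c(0 + 5, 9)*526 = (0 + 5)*526 = 5*526 = 2630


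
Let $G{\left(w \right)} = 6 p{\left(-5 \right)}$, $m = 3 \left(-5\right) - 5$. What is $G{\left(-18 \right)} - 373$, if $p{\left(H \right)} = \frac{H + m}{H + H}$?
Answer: $-358$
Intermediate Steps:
$m = -20$ ($m = -15 - 5 = -20$)
$p{\left(H \right)} = \frac{-20 + H}{2 H}$ ($p{\left(H \right)} = \frac{H - 20}{H + H} = \frac{-20 + H}{2 H}$)
$G{\left(w \right)} = 15$ ($G{\left(w \right)} = 6 \frac{-20 - 5}{2 \left(-5\right)} = 6 \cdot \frac{1}{2} \left(- \frac{1}{5}\right) \left(-25\right) = 6 \cdot \frac{5}{2} = 15$)
$G{\left(-18 \right)} - 373 = 15 - 373 = -358$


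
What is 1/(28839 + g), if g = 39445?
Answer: 1/68284 ≈ 1.4645e-5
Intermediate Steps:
1/(28839 + g) = 1/(28839 + 39445) = 1/68284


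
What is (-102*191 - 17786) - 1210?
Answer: -38478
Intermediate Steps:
(-102*191 - 17786) - 1210 = (-19482 - 17786) - 1210 = -37268 - 1210 = -38478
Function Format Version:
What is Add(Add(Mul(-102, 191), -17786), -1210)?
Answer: -38478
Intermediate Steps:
Add(Add(Mul(-102, 191), -17786), -1210) = Add(Add(-19482, -17786), -1210) = Add(-37268, -1210) = -38478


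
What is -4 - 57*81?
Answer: -4621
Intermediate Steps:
-4 - 57*81 = -4 - 4617 = -4621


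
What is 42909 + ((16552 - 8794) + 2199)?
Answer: 52866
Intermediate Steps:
42909 + ((16552 - 8794) + 2199) = 42909 + (7758 + 2199) = 42909 + 9957 = 52866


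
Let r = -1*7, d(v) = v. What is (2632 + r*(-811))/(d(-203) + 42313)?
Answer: 8309/42110 ≈ 0.19732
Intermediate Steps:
r = -7
(2632 + r*(-811))/(d(-203) + 42313) = (2632 - 7*(-811))/(-203 + 42313) = (2632 + 5677)/42110 = 8309*(1/42110) = 8309/42110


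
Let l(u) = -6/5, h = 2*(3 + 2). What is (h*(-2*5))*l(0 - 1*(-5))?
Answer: 120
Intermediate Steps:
h = 10 (h = 2*5 = 10)
l(u) = -6/5 (l(u) = -6*⅕ = -6/5)
(h*(-2*5))*l(0 - 1*(-5)) = (10*(-2*5))*(-6/5) = (10*(-10))*(-6/5) = -100*(-6/5) = 120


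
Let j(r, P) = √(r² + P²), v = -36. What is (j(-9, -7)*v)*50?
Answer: -1800*√130 ≈ -20523.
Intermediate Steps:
j(r, P) = √(P² + r²)
(j(-9, -7)*v)*50 = (√((-7)² + (-9)²)*(-36))*50 = (√(49 + 81)*(-36))*50 = (√130*(-36))*50 = -36*√130*50 = -1800*√130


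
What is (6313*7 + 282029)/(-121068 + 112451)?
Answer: -326220/8617 ≈ -37.858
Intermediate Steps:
(6313*7 + 282029)/(-121068 + 112451) = (44191 + 282029)/(-8617) = 326220*(-1/8617) = -326220/8617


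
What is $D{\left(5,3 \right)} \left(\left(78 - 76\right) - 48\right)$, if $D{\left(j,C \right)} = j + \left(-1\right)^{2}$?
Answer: $-276$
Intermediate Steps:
$D{\left(j,C \right)} = 1 + j$ ($D{\left(j,C \right)} = j + 1 = 1 + j$)
$D{\left(5,3 \right)} \left(\left(78 - 76\right) - 48\right) = \left(1 + 5\right) \left(\left(78 - 76\right) - 48\right) = 6 \left(\left(78 - 76\right) - 48\right) = 6 \left(2 - 48\right) = 6 \left(-46\right) = -276$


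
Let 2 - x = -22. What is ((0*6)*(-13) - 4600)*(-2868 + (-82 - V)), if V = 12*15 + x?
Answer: 14508400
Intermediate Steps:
x = 24 (x = 2 - 1*(-22) = 2 + 22 = 24)
V = 204 (V = 12*15 + 24 = 180 + 24 = 204)
((0*6)*(-13) - 4600)*(-2868 + (-82 - V)) = ((0*6)*(-13) - 4600)*(-2868 + (-82 - 1*204)) = (0*(-13) - 4600)*(-2868 + (-82 - 204)) = (0 - 4600)*(-2868 - 286) = -4600*(-3154) = 14508400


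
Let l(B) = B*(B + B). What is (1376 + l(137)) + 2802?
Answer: 41716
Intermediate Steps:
l(B) = 2*B² (l(B) = B*(2*B) = 2*B²)
(1376 + l(137)) + 2802 = (1376 + 2*137²) + 2802 = (1376 + 2*18769) + 2802 = (1376 + 37538) + 2802 = 38914 + 2802 = 41716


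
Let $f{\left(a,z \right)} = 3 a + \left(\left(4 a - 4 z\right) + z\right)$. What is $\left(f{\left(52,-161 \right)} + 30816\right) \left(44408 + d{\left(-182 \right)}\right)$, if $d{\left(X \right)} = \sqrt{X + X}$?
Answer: $1406090504 + 63326 i \sqrt{91} \approx 1.4061 \cdot 10^{9} + 6.0409 \cdot 10^{5} i$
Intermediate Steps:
$f{\left(a,z \right)} = - 3 z + 7 a$ ($f{\left(a,z \right)} = 3 a + \left(\left(- 4 z + 4 a\right) + z\right) = 3 a + \left(- 3 z + 4 a\right) = - 3 z + 7 a$)
$d{\left(X \right)} = \sqrt{2} \sqrt{X}$ ($d{\left(X \right)} = \sqrt{2 X} = \sqrt{2} \sqrt{X}$)
$\left(f{\left(52,-161 \right)} + 30816\right) \left(44408 + d{\left(-182 \right)}\right) = \left(\left(\left(-3\right) \left(-161\right) + 7 \cdot 52\right) + 30816\right) \left(44408 + \sqrt{2} \sqrt{-182}\right) = \left(\left(483 + 364\right) + 30816\right) \left(44408 + \sqrt{2} i \sqrt{182}\right) = \left(847 + 30816\right) \left(44408 + 2 i \sqrt{91}\right) = 31663 \left(44408 + 2 i \sqrt{91}\right) = 1406090504 + 63326 i \sqrt{91}$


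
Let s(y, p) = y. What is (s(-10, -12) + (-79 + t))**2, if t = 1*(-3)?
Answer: 8464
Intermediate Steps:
t = -3
(s(-10, -12) + (-79 + t))**2 = (-10 + (-79 - 3))**2 = (-10 - 82)**2 = (-92)**2 = 8464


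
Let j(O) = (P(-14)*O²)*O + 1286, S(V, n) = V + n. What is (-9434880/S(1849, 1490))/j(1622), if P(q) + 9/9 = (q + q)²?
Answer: -14976/17708842746631 ≈ -8.4568e-10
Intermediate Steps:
P(q) = -1 + 4*q² (P(q) = -1 + (q + q)² = -1 + (2*q)² = -1 + 4*q²)
j(O) = 1286 + 783*O³ (j(O) = ((-1 + 4*(-14)²)*O²)*O + 1286 = ((-1 + 4*196)*O²)*O + 1286 = ((-1 + 784)*O²)*O + 1286 = (783*O²)*O + 1286 = 783*O³ + 1286 = 1286 + 783*O³)
(-9434880/S(1849, 1490))/j(1622) = (-9434880/(1849 + 1490))/(1286 + 783*1622³) = (-9434880/3339)/(1286 + 783*4267293848) = (-9434880*1/3339)/(1286 + 3341291082984) = -149760/53/3341291084270 = -149760/53*1/3341291084270 = -14976/17708842746631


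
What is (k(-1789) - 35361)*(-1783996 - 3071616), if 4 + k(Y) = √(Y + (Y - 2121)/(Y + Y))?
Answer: 171718718380 - 4855612*I*√5722234574/1789 ≈ 1.7172e+11 - 2.0531e+8*I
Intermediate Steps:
k(Y) = -4 + √(Y + (-2121 + Y)/(2*Y)) (k(Y) = -4 + √(Y + (Y - 2121)/(Y + Y)) = -4 + √(Y + (-2121 + Y)/((2*Y))) = -4 + √(Y + (-2121 + Y)*(1/(2*Y))) = -4 + √(Y + (-2121 + Y)/(2*Y)))
(k(-1789) - 35361)*(-1783996 - 3071616) = ((-4 + √(2 - 4242/(-1789) + 4*(-1789))/2) - 35361)*(-1783996 - 3071616) = ((-4 + √(2 - 4242*(-1/1789) - 7156)/2) - 35361)*(-4855612) = ((-4 + √(2 + 4242/1789 - 7156)/2) - 35361)*(-4855612) = ((-4 + √(-12794264/1789)/2) - 35361)*(-4855612) = ((-4 + (2*I*√5722234574/1789)/2) - 35361)*(-4855612) = ((-4 + I*√5722234574/1789) - 35361)*(-4855612) = (-35365 + I*√5722234574/1789)*(-4855612) = 171718718380 - 4855612*I*√5722234574/1789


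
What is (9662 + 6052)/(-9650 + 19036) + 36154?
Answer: 169678579/4693 ≈ 36156.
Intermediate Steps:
(9662 + 6052)/(-9650 + 19036) + 36154 = 15714/9386 + 36154 = 15714*(1/9386) + 36154 = 7857/4693 + 36154 = 169678579/4693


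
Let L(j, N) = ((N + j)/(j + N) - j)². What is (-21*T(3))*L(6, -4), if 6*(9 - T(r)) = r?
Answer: -8925/2 ≈ -4462.5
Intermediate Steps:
L(j, N) = (1 - j)² (L(j, N) = ((N + j)/(N + j) - j)² = (1 - j)²)
T(r) = 9 - r/6
(-21*T(3))*L(6, -4) = (-21*(9 - ⅙*3))*(1 + 6² - 2*6) = (-21*(9 - ½))*(1 + 36 - 12) = -21*17/2*25 = -357/2*25 = -8925/2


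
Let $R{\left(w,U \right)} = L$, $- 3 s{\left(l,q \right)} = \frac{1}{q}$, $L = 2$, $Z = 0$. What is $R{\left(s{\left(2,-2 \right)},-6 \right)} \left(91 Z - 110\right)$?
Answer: $-220$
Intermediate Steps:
$s{\left(l,q \right)} = - \frac{1}{3 q}$
$R{\left(w,U \right)} = 2$
$R{\left(s{\left(2,-2 \right)},-6 \right)} \left(91 Z - 110\right) = 2 \left(91 \cdot 0 - 110\right) = 2 \left(0 - 110\right) = 2 \left(-110\right) = -220$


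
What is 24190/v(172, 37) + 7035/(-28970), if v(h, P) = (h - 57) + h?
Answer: 3408611/40558 ≈ 84.043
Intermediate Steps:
v(h, P) = -57 + 2*h (v(h, P) = (-57 + h) + h = -57 + 2*h)
24190/v(172, 37) + 7035/(-28970) = 24190/(-57 + 2*172) + 7035/(-28970) = 24190/(-57 + 344) + 7035*(-1/28970) = 24190/287 - 1407/5794 = 24190*(1/287) - 1407/5794 = 590/7 - 1407/5794 = 3408611/40558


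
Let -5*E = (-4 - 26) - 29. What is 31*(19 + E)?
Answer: 4774/5 ≈ 954.80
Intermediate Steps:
E = 59/5 (E = -((-4 - 26) - 29)/5 = -(-30 - 29)/5 = -1/5*(-59) = 59/5 ≈ 11.800)
31*(19 + E) = 31*(19 + 59/5) = 31*(154/5) = 4774/5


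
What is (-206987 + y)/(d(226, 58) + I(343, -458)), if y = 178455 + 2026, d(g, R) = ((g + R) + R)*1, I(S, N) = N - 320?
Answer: 13253/218 ≈ 60.794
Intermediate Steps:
I(S, N) = -320 + N
d(g, R) = g + 2*R (d(g, R) = ((R + g) + R)*1 = (g + 2*R)*1 = g + 2*R)
y = 180481
(-206987 + y)/(d(226, 58) + I(343, -458)) = (-206987 + 180481)/((226 + 2*58) + (-320 - 458)) = -26506/((226 + 116) - 778) = -26506/(342 - 778) = -26506/(-436) = -26506*(-1/436) = 13253/218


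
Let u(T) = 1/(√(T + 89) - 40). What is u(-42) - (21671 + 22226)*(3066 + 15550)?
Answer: -1269090715296/1553 - √47/1553 ≈ -8.1719e+8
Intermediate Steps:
u(T) = 1/(-40 + √(89 + T)) (u(T) = 1/(√(89 + T) - 40) = 1/(-40 + √(89 + T)))
u(-42) - (21671 + 22226)*(3066 + 15550) = 1/(-40 + √(89 - 42)) - (21671 + 22226)*(3066 + 15550) = 1/(-40 + √47) - 43897*18616 = 1/(-40 + √47) - 1*817186552 = 1/(-40 + √47) - 817186552 = -817186552 + 1/(-40 + √47)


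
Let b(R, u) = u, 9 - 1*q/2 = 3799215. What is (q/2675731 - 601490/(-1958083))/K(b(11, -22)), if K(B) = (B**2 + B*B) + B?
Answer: -6634447962503/2478190500477329 ≈ -0.0026771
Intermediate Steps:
q = -7598412 (q = 18 - 2*3799215 = 18 - 7598430 = -7598412)
K(B) = B + 2*B**2 (K(B) = (B**2 + B**2) + B = 2*B**2 + B = B + 2*B**2)
(q/2675731 - 601490/(-1958083))/K(b(11, -22)) = (-7598412/2675731 - 601490/(-1958083))/((-22*(1 + 2*(-22)))) = (-7598412*1/2675731 - 601490*(-1/1958083))/((-22*(1 - 44))) = (-7598412/2675731 + 601490/1958083)/((-22*(-43))) = -13268895925006/5239303383673/946 = -13268895925006/5239303383673*1/946 = -6634447962503/2478190500477329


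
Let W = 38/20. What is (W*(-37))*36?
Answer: -12654/5 ≈ -2530.8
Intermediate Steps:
W = 19/10 (W = 38*(1/20) = 19/10 ≈ 1.9000)
(W*(-37))*36 = ((19/10)*(-37))*36 = -703/10*36 = -12654/5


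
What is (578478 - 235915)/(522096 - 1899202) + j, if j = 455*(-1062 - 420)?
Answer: -928596689423/1377106 ≈ -6.7431e+5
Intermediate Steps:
j = -674310 (j = 455*(-1482) = -674310)
(578478 - 235915)/(522096 - 1899202) + j = (578478 - 235915)/(522096 - 1899202) - 674310 = 342563/(-1377106) - 674310 = 342563*(-1/1377106) - 674310 = -342563/1377106 - 674310 = -928596689423/1377106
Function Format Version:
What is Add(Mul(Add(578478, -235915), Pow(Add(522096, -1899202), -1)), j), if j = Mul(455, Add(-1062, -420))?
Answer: Rational(-928596689423, 1377106) ≈ -6.7431e+5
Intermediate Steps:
j = -674310 (j = Mul(455, -1482) = -674310)
Add(Mul(Add(578478, -235915), Pow(Add(522096, -1899202), -1)), j) = Add(Mul(Add(578478, -235915), Pow(Add(522096, -1899202), -1)), -674310) = Add(Mul(342563, Pow(-1377106, -1)), -674310) = Add(Mul(342563, Rational(-1, 1377106)), -674310) = Add(Rational(-342563, 1377106), -674310) = Rational(-928596689423, 1377106)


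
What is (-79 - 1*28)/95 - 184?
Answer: -17587/95 ≈ -185.13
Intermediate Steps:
(-79 - 1*28)/95 - 184 = (-79 - 28)*(1/95) - 184 = -107*1/95 - 184 = -107/95 - 184 = -17587/95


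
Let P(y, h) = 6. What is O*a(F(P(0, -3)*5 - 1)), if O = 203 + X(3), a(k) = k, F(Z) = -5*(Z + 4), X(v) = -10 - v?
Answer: -31350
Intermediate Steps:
F(Z) = -20 - 5*Z (F(Z) = -5*(4 + Z) = -20 - 5*Z)
O = 190 (O = 203 + (-10 - 1*3) = 203 + (-10 - 3) = 203 - 13 = 190)
O*a(F(P(0, -3)*5 - 1)) = 190*(-20 - 5*(6*5 - 1)) = 190*(-20 - 5*(30 - 1)) = 190*(-20 - 5*29) = 190*(-20 - 145) = 190*(-165) = -31350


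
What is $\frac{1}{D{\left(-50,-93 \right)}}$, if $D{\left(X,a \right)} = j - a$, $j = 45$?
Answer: $\frac{1}{138} \approx 0.0072464$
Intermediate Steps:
$D{\left(X,a \right)} = 45 - a$
$\frac{1}{D{\left(-50,-93 \right)}} = \frac{1}{45 - -93} = \frac{1}{45 + 93} = \frac{1}{138}$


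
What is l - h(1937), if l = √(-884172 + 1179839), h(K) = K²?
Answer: -3751969 + √295667 ≈ -3.7514e+6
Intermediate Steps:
l = √295667 ≈ 543.75
l - h(1937) = √295667 - 1*1937² = √295667 - 1*3751969 = √295667 - 3751969 = -3751969 + √295667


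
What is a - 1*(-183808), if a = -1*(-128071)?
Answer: 311879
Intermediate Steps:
a = 128071
a - 1*(-183808) = 128071 - 1*(-183808) = 128071 + 183808 = 311879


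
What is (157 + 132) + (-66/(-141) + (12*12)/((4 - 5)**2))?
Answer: 20373/47 ≈ 433.47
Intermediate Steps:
(157 + 132) + (-66/(-141) + (12*12)/((4 - 5)**2)) = 289 + (-66*(-1/141) + 144/((-1)**2)) = 289 + (22/47 + 144/1) = 289 + (22/47 + 144*1) = 289 + (22/47 + 144) = 289 + 6790/47 = 20373/47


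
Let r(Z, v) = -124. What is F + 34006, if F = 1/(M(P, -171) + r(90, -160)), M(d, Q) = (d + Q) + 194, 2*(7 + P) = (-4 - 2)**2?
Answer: 3060539/90 ≈ 34006.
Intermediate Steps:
P = 11 (P = -7 + (-4 - 2)**2/2 = -7 + (1/2)*(-6)**2 = -7 + (1/2)*36 = -7 + 18 = 11)
M(d, Q) = 194 + Q + d (M(d, Q) = (Q + d) + 194 = 194 + Q + d)
F = -1/90 (F = 1/((194 - 171 + 11) - 124) = 1/(34 - 124) = 1/(-90) = -1/90 ≈ -0.011111)
F + 34006 = -1/90 + 34006 = 3060539/90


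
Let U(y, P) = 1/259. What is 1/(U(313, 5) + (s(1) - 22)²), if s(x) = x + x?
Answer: 259/103601 ≈ 0.0025000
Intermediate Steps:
s(x) = 2*x
U(y, P) = 1/259
1/(U(313, 5) + (s(1) - 22)²) = 1/(1/259 + (2*1 - 22)²) = 1/(1/259 + (2 - 22)²) = 1/(1/259 + (-20)²) = 1/(1/259 + 400) = 1/(103601/259) = 259/103601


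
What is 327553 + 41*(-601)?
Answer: 302912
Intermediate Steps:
327553 + 41*(-601) = 327553 - 24641 = 302912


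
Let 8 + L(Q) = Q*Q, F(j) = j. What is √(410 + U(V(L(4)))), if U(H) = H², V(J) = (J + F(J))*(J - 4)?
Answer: √4506 ≈ 67.127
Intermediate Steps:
L(Q) = -8 + Q² (L(Q) = -8 + Q*Q = -8 + Q²)
V(J) = 2*J*(-4 + J) (V(J) = (J + J)*(J - 4) = (2*J)*(-4 + J) = 2*J*(-4 + J))
√(410 + U(V(L(4)))) = √(410 + (2*(-8 + 4²)*(-4 + (-8 + 4²)))²) = √(410 + (2*(-8 + 16)*(-4 + (-8 + 16)))²) = √(410 + (2*8*(-4 + 8))²) = √(410 + (2*8*4)²) = √(410 + 64²) = √(410 + 4096) = √4506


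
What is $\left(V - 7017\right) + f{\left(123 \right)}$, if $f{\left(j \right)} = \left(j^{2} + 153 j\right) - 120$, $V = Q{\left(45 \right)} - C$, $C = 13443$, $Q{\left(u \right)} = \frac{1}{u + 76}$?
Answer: $\frac{1617529}{121} \approx 13368.0$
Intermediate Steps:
$Q{\left(u \right)} = \frac{1}{76 + u}$
$V = - \frac{1626602}{121}$ ($V = \frac{1}{76 + 45} - 13443 = \frac{1}{121} - 13443 = - \frac{1626602}{121} \approx -13443.0$)
$f{\left(j \right)} = -120 + j^{2} + 153 j$
$\left(V - 7017\right) + f{\left(123 \right)} = \left(- \frac{1626602}{121} - 7017\right) + \left(-120 + 123^{2} + 153 \cdot 123\right) = - \frac{2475659}{121} + \left(-120 + 15129 + 18819\right) = - \frac{2475659}{121} + 33828 = \frac{1617529}{121}$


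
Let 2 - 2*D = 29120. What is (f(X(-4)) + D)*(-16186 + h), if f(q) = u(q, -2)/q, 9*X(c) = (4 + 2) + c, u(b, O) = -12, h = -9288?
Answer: 372251562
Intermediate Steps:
X(c) = ⅔ + c/9 (X(c) = ((4 + 2) + c)/9 = (6 + c)/9 = ⅔ + c/9)
D = -14559 (D = 1 - ½*29120 = 1 - 14560 = -14559)
f(q) = -12/q
(f(X(-4)) + D)*(-16186 + h) = (-12/(⅔ + (⅑)*(-4)) - 14559)*(-16186 - 9288) = (-12/(⅔ - 4/9) - 14559)*(-25474) = (-12/2/9 - 14559)*(-25474) = (-12*9/2 - 14559)*(-25474) = (-54 - 14559)*(-25474) = -14613*(-25474) = 372251562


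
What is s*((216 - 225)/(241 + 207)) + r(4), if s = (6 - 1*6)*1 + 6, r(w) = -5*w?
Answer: -4507/224 ≈ -20.121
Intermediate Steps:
s = 6 (s = (6 - 6)*1 + 6 = 0*1 + 6 = 0 + 6 = 6)
s*((216 - 225)/(241 + 207)) + r(4) = 6*((216 - 225)/(241 + 207)) - 5*4 = 6*(-9/448) - 20 = -27/224 - 20 = -4507/224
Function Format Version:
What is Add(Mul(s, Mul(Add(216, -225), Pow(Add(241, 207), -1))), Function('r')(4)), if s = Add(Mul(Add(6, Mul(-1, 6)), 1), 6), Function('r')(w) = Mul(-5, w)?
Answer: Rational(-4507, 224) ≈ -20.121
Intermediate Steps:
s = 6 (s = Add(Mul(Add(6, -6), 1), 6) = Add(Mul(0, 1), 6) = Add(0, 6) = 6)
Add(Mul(s, Mul(Add(216, -225), Pow(Add(241, 207), -1))), Function('r')(4)) = Add(Mul(6, Mul(Add(216, -225), Pow(Add(241, 207), -1))), Mul(-5, 4)) = Add(Mul(6, Mul(-9, Pow(448, -1))), -20) = Add(Mul(6, Mul(-9, Rational(1, 448))), -20) = Add(Mul(6, Rational(-9, 448)), -20) = Add(Rational(-27, 224), -20) = Rational(-4507, 224)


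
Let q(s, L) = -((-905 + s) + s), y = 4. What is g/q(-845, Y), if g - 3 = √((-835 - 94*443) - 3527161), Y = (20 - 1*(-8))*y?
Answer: 1/865 + I*√3569638/2595 ≈ 0.0011561 + 0.72807*I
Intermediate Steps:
Y = 112 (Y = (20 - 1*(-8))*4 = (20 + 8)*4 = 28*4 = 112)
q(s, L) = 905 - 2*s (q(s, L) = -(-905 + 2*s) = 905 - 2*s)
g = 3 + I*√3569638 (g = 3 + √((-835 - 94*443) - 3527161) = 3 + √((-835 - 41642) - 3527161) = 3 + √(-42477 - 3527161) = 3 + √(-3569638) = 3 + I*√3569638 ≈ 3.0 + 1889.3*I)
g/q(-845, Y) = (3 + I*√3569638)/(905 - 2*(-845)) = (3 + I*√3569638)/(905 + 1690) = (3 + I*√3569638)/2595 = (3 + I*√3569638)*(1/2595) = 1/865 + I*√3569638/2595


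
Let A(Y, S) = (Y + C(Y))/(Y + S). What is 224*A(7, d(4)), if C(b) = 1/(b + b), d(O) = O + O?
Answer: 528/5 ≈ 105.60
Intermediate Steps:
d(O) = 2*O
C(b) = 1/(2*b)
A(Y, S) = (Y + 1/(2*Y))/(S + Y) (A(Y, S) = (Y + 1/(2*Y))/(Y + S) = (Y + 1/(2*Y))/(S + Y))
224*A(7, d(4)) = 224*((1/2 + 7**2)/(7*(2*4 + 7))) = 224*((1/2 + 49)/(7*(8 + 7))) = 224*((1/7)*(99/2)/15) = 224*((1/7)*(1/15)*(99/2)) = 224*(33/70) = 528/5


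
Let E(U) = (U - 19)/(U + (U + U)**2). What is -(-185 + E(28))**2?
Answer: -342612379561/10010896 ≈ -34224.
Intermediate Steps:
E(U) = (-19 + U)/(U + 4*U**2) (E(U) = (-19 + U)/(U + (2*U)**2) = (-19 + U)/(U + 4*U**2))
-(-185 + E(28))**2 = -(-185 + (-19 + 28)/(28*(1 + 4*28)))**2 = -(-185 + (1/28)*9/(1 + 112))**2 = -(-185 + (1/28)*9/113)**2 = -(-185 + (1/28)*(1/113)*9)**2 = -(-185 + 9/3164)**2 = -(-585331/3164)**2 = -1*342612379561/10010896 = -342612379561/10010896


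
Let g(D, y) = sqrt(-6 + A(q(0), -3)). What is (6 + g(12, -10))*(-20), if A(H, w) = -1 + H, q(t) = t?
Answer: -120 - 20*I*sqrt(7) ≈ -120.0 - 52.915*I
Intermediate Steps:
g(D, y) = I*sqrt(7) (g(D, y) = sqrt(-6 + (-1 + 0)) = sqrt(-6 - 1) = sqrt(-7) = I*sqrt(7))
(6 + g(12, -10))*(-20) = (6 + I*sqrt(7))*(-20) = -120 - 20*I*sqrt(7)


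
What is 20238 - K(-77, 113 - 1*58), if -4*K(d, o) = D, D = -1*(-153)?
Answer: 81105/4 ≈ 20276.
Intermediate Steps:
D = 153
K(d, o) = -153/4 (K(d, o) = -1/4*153 = -153/4)
20238 - K(-77, 113 - 1*58) = 20238 - 1*(-153/4) = 20238 + 153/4 = 81105/4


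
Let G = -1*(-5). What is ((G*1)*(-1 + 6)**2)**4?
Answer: 244140625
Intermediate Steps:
G = 5
((G*1)*(-1 + 6)**2)**4 = ((5*1)*(-1 + 6)**2)**4 = (5*5**2)**4 = (5*25)**4 = 125**4 = 244140625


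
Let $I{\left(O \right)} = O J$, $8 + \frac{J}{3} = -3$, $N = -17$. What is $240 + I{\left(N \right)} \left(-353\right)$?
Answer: $-197793$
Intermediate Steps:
$J = -33$ ($J = -24 + 3 \left(-3\right) = -24 - 9 = -33$)
$I{\left(O \right)} = - 33 O$ ($I{\left(O \right)} = O \left(-33\right) = - 33 O$)
$240 + I{\left(N \right)} \left(-353\right) = 240 + \left(-33\right) \left(-17\right) \left(-353\right) = 240 + 561 \left(-353\right) = 240 - 198033 = -197793$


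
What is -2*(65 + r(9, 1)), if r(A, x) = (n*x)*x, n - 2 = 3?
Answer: -140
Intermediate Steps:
n = 5 (n = 2 + 3 = 5)
r(A, x) = 5*x² (r(A, x) = (5*x)*x = 5*x²)
-2*(65 + r(9, 1)) = -2*(65 + 5*1²) = -2*(65 + 5*1) = -2*(65 + 5) = -2*70 = -140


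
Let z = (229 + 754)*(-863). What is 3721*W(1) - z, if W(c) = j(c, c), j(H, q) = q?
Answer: 852050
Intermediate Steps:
W(c) = c
z = -848329 (z = 983*(-863) = -848329)
3721*W(1) - z = 3721*1 - 1*(-848329) = 3721 + 848329 = 852050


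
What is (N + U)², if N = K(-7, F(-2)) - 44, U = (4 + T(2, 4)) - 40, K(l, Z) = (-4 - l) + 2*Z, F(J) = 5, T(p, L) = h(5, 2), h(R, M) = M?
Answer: 4225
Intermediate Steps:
T(p, L) = 2
K(l, Z) = -4 - l + 2*Z
U = -34 (U = (4 + 2) - 40 = 6 - 40 = -34)
N = -31 (N = (-4 - 1*(-7) + 2*5) - 44 = (-4 + 7 + 10) - 44 = 13 - 44 = -31)
(N + U)² = (-31 - 34)² = (-65)² = 4225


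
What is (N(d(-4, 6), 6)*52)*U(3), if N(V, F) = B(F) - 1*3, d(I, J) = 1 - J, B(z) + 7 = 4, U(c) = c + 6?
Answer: -2808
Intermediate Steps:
U(c) = 6 + c
B(z) = -3 (B(z) = -7 + 4 = -3)
N(V, F) = -6 (N(V, F) = -3 - 1*3 = -3 - 3 = -6)
(N(d(-4, 6), 6)*52)*U(3) = (-6*52)*(6 + 3) = -312*9 = -2808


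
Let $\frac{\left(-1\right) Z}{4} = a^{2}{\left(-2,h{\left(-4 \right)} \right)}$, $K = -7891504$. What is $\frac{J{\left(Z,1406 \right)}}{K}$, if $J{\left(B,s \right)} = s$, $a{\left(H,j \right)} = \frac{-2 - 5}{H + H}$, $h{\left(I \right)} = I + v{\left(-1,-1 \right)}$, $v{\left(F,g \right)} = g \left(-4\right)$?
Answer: $- \frac{703}{3945752} \approx -0.00017817$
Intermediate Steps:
$v{\left(F,g \right)} = - 4 g$
$h{\left(I \right)} = 4 + I$ ($h{\left(I \right)} = I - -4 = I + 4 = 4 + I$)
$a{\left(H,j \right)} = - \frac{7}{2 H}$
$Z = - \frac{49}{4}$ ($Z = - 4 \left(- \frac{7}{2 \left(-2\right)}\right)^{2} = - 4 \left(\left(- \frac{7}{2}\right) \left(- \frac{1}{2}\right)\right)^{2} = - 4 \left(\frac{7}{4}\right)^{2} = \left(-4\right) \frac{49}{16} = - \frac{49}{4} \approx -12.25$)
$\frac{J{\left(Z,1406 \right)}}{K} = \frac{1406}{-7891504} = 1406 \left(- \frac{1}{7891504}\right) = - \frac{703}{3945752}$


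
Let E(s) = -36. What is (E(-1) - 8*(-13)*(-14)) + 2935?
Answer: 1443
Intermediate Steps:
(E(-1) - 8*(-13)*(-14)) + 2935 = (-36 - 8*(-13)*(-14)) + 2935 = (-36 + 104*(-14)) + 2935 = (-36 - 1456) + 2935 = -1492 + 2935 = 1443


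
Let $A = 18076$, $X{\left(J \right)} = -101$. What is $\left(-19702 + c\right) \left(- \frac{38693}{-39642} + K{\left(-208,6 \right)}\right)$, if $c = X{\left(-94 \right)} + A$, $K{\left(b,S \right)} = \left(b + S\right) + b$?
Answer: $\frac{28002488129}{39642} \approx 7.0638 \cdot 10^{5}$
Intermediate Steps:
$K{\left(b,S \right)} = S + 2 b$ ($K{\left(b,S \right)} = \left(S + b\right) + b = S + 2 b$)
$c = 17975$ ($c = -101 + 18076 = 17975$)
$\left(-19702 + c\right) \left(- \frac{38693}{-39642} + K{\left(-208,6 \right)}\right) = \left(-19702 + 17975\right) \left(- \frac{38693}{-39642} + \left(6 + 2 \left(-208\right)\right)\right) = - 1727 \left(\left(-38693\right) \left(- \frac{1}{39642}\right) + \left(6 - 416\right)\right) = - 1727 \left(\frac{38693}{39642} - 410\right) = \left(-1727\right) \left(- \frac{16214527}{39642}\right) = \frac{28002488129}{39642}$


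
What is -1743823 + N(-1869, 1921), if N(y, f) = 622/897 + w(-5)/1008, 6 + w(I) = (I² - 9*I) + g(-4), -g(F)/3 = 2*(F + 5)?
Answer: -262787037641/150696 ≈ -1.7438e+6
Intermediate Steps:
g(F) = -30 - 6*F (g(F) = -6*(F + 5) = -6*(5 + F) = -3*(10 + 2*F) = -30 - 6*F)
w(I) = -12 + I² - 9*I (w(I) = -6 + ((I² - 9*I) + (-30 - 6*(-4))) = -6 + ((I² - 9*I) + (-30 + 24)) = -6 + ((I² - 9*I) - 6) = -6 + (-6 + I² - 9*I) = -12 + I² - 9*I)
N(y, f) = 113167/150696 (N(y, f) = 622/897 + (-12 + (-5)² - 9*(-5))/1008 = 622*(1/897) + (-12 + 25 + 45)*(1/1008) = 622/897 + 58*(1/1008) = 622/897 + 29/504 = 113167/150696)
-1743823 + N(-1869, 1921) = -1743823 + 113167/150696 = -262787037641/150696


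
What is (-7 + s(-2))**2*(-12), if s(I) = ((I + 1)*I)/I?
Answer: -768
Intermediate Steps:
s(I) = 1 + I (s(I) = ((1 + I)*I)/I = (I*(1 + I))/I = 1 + I)
(-7 + s(-2))**2*(-12) = (-7 + (1 - 2))**2*(-12) = (-7 - 1)**2*(-12) = (-8)**2*(-12) = 64*(-12) = -768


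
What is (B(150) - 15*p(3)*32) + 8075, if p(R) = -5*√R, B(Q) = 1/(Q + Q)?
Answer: 2422501/300 + 2400*√3 ≈ 12232.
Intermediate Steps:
B(Q) = 1/(2*Q)
(B(150) - 15*p(3)*32) + 8075 = ((½)/150 - (-75)*√3*32) + 8075 = ((½)*(1/150) + (75*√3)*32) + 8075 = (1/300 + 2400*√3) + 8075 = 2422501/300 + 2400*√3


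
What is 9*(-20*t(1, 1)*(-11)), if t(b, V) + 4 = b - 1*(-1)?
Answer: -3960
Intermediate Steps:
t(b, V) = -3 + b (t(b, V) = -4 + (b - 1*(-1)) = -4 + (b + 1) = -4 + (1 + b) = -3 + b)
9*(-20*t(1, 1)*(-11)) = 9*(-20*(-3 + 1)*(-11)) = 9*(-20*(-2)*(-11)) = 9*(40*(-11)) = 9*(-440) = -3960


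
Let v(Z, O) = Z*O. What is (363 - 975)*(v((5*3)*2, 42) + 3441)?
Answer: -2877012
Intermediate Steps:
v(Z, O) = O*Z
(363 - 975)*(v((5*3)*2, 42) + 3441) = (363 - 975)*(42*((5*3)*2) + 3441) = -612*(42*(15*2) + 3441) = -612*(42*30 + 3441) = -612*(1260 + 3441) = -612*4701 = -2877012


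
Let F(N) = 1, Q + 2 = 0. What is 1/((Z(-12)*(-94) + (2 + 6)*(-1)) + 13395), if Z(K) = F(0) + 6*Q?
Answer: 1/14421 ≈ 6.9343e-5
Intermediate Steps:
Q = -2 (Q = -2 + 0 = -2)
Z(K) = -11 (Z(K) = 1 + 6*(-2) = 1 - 12 = -11)
1/((Z(-12)*(-94) + (2 + 6)*(-1)) + 13395) = 1/((-11*(-94) + (2 + 6)*(-1)) + 13395) = 1/((1034 + 8*(-1)) + 13395) = 1/((1034 - 8) + 13395) = 1/(1026 + 13395) = 1/14421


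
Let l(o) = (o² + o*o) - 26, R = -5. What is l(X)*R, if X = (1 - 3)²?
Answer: -30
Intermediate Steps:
X = 4 (X = (-2)² = 4)
l(o) = -26 + 2*o² (l(o) = (o² + o²) - 26 = 2*o² - 26 = -26 + 2*o²)
l(X)*R = (-26 + 2*4²)*(-5) = (-26 + 2*16)*(-5) = (-26 + 32)*(-5) = 6*(-5) = -30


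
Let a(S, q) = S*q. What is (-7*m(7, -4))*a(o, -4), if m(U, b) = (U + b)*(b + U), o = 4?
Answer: 1008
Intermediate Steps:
m(U, b) = (U + b)² (m(U, b) = (U + b)*(U + b) = (U + b)²)
(-7*m(7, -4))*a(o, -4) = (-7*(7 - 4)²)*(4*(-4)) = -7*3²*(-16) = -7*9*(-16) = -63*(-16) = 1008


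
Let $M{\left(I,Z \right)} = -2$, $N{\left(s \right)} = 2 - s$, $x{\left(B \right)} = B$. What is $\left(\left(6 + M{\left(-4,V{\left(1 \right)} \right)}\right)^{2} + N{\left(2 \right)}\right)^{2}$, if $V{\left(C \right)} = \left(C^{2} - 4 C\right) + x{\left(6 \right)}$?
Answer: $256$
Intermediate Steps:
$V{\left(C \right)} = 6 + C^{2} - 4 C$ ($V{\left(C \right)} = \left(C^{2} - 4 C\right) + 6 = 6 + C^{2} - 4 C$)
$\left(\left(6 + M{\left(-4,V{\left(1 \right)} \right)}\right)^{2} + N{\left(2 \right)}\right)^{2} = \left(\left(6 - 2\right)^{2} + \left(2 - 2\right)\right)^{2} = \left(4^{2} + \left(2 - 2\right)\right)^{2} = \left(16 + 0\right)^{2} = 16^{2} = 256$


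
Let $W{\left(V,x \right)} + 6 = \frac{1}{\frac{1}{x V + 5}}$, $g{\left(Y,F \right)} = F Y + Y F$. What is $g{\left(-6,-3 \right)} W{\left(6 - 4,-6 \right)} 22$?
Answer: $-10296$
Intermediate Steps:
$g{\left(Y,F \right)} = 2 F Y$ ($g{\left(Y,F \right)} = F Y + F Y = 2 F Y$)
$W{\left(V,x \right)} = -1 + V x$ ($W{\left(V,x \right)} = -6 + \frac{1}{\frac{1}{x V + 5}} = -6 + \frac{1}{\frac{1}{V x + 5}} = -6 + \frac{1}{\frac{1}{5 + V x}} = -6 + \left(5 + V x\right) = -1 + V x$)
$g{\left(-6,-3 \right)} W{\left(6 - 4,-6 \right)} 22 = 2 \left(-3\right) \left(-6\right) \left(-1 + \left(6 - 4\right) \left(-6\right)\right) 22 = 36 \left(-1 + 2 \left(-6\right)\right) 22 = 36 \left(-1 - 12\right) 22 = 36 \left(-13\right) 22 = \left(-468\right) 22 = -10296$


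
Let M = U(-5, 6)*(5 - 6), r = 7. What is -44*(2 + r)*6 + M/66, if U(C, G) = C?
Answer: -156811/66 ≈ -2375.9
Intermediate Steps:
M = 5 (M = -5*(5 - 6) = -5*(-1) = 5)
-44*(2 + r)*6 + M/66 = -44*(2 + 7)*6 + 5/66 = -396*6 + 5*(1/66) = -44*54 + 5/66 = -2376 + 5/66 = -156811/66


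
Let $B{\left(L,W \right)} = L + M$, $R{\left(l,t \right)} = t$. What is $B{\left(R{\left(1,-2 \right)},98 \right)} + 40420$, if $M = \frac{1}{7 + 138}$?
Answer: $\frac{5860611}{145} \approx 40418.0$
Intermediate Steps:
$M = \frac{1}{145} \approx 0.0068966$
$B{\left(L,W \right)} = \frac{1}{145} + L$ ($B{\left(L,W \right)} = L + \frac{1}{145} = \frac{1}{145} + L$)
$B{\left(R{\left(1,-2 \right)},98 \right)} + 40420 = \left(\frac{1}{145} - 2\right) + 40420 = - \frac{289}{145} + 40420 = \frac{5860611}{145}$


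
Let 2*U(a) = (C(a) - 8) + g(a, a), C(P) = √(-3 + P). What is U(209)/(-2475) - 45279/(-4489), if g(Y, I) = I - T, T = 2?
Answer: 223237739/22220550 - √206/4950 ≈ 10.044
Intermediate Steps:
g(Y, I) = -2 + I (g(Y, I) = I - 1*2 = I - 2 = -2 + I)
U(a) = -5 + a/2 + √(-3 + a)/2 (U(a) = ((√(-3 + a) - 8) + (-2 + a))/2 = ((-8 + √(-3 + a)) + (-2 + a))/2 = (-10 + a + √(-3 + a))/2 = -5 + a/2 + √(-3 + a)/2)
U(209)/(-2475) - 45279/(-4489) = (-5 + (½)*209 + √(-3 + 209)/2)/(-2475) - 45279/(-4489) = (-5 + 209/2 + √206/2)*(-1/2475) - 45279*(-1/4489) = (199/2 + √206/2)*(-1/2475) + 45279/4489 = (-199/4950 - √206/4950) + 45279/4489 = 223237739/22220550 - √206/4950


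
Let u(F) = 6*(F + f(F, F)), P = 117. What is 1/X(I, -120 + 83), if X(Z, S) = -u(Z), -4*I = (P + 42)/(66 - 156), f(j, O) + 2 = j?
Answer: 10/67 ≈ 0.14925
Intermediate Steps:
f(j, O) = -2 + j
u(F) = -12 + 12*F (u(F) = 6*(F + (-2 + F)) = 6*(-2 + 2*F) = -12 + 12*F)
I = 53/120 (I = -(117 + 42)/(4*(66 - 156)) = -159/(4*(-90)) = -159*(-1)/(4*90) = -¼*(-53/30) = 53/120 ≈ 0.44167)
X(Z, S) = 12 - 12*Z (X(Z, S) = -(-12 + 12*Z) = 12 - 12*Z)
1/X(I, -120 + 83) = 1/(12 - 12*53/120) = 1/(12 - 53/10) = 1/(67/10) = 10/67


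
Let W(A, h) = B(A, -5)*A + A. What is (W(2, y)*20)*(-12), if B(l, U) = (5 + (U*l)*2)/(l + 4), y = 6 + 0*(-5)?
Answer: 720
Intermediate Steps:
y = 6 (y = 6 + 0 = 6)
B(l, U) = (5 + 2*U*l)/(4 + l)
W(A, h) = A + A*(5 - 10*A)/(4 + A) (W(A, h) = ((5 + 2*(-5)*A)/(4 + A))*A + A = ((5 - 10*A)/(4 + A))*A + A = A*(5 - 10*A)/(4 + A) + A = A + A*(5 - 10*A)/(4 + A))
(W(2, y)*20)*(-12) = ((9*2*(1 - 1*2)/(4 + 2))*20)*(-12) = ((9*2*(1 - 2)/6)*20)*(-12) = ((9*2*(1/6)*(-1))*20)*(-12) = -3*20*(-12) = -60*(-12) = 720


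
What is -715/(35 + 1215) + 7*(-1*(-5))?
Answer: 8607/250 ≈ 34.428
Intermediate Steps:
-715/(35 + 1215) + 7*(-1*(-5)) = -715/1250 + 7*5 = -715*1/1250 + 35 = -143/250 + 35 = 8607/250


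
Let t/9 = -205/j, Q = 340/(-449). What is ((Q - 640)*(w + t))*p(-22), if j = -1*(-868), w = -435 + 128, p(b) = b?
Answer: -60653962050/13919 ≈ -4.3576e+6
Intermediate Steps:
w = -307
Q = -340/449 (Q = 340*(-1/449) = -340/449 ≈ -0.75724)
j = 868
t = -1845/868 (t = 9*(-205/868) = -1845/868 ≈ -2.1256)
((Q - 640)*(w + t))*p(-22) = ((-340/449 - 640)*(-307 - 1845/868))*(-22) = -287700/449*(-268321/868)*(-22) = (2756998275/13919)*(-22) = -60653962050/13919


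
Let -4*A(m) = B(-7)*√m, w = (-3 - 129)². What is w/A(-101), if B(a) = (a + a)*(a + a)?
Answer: 17424*I*√101/4949 ≈ 35.383*I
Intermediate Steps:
B(a) = 4*a² (B(a) = (2*a)*(2*a) = 4*a²)
w = 17424 (w = (-132)² = 17424)
A(m) = -49*√m (A(m) = -4*(-7)²*√m/4 = -4*49*√m/4 = -49*√m)
w/A(-101) = 17424/((-49*I*√101)) = 17424*(I*√101/4949) = 17424*I*√101/4949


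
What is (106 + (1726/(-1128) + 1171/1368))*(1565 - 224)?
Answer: 1009032619/7144 ≈ 1.4124e+5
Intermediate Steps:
(106 + (1726/(-1128) + 1171/1368))*(1565 - 224) = (106 + (1726*(-1/1128) + 1171*(1/1368)))*1341 = (106 + (-863/564 + 1171/1368))*1341 = (106 - 43345/64296)*1341 = (6772031/64296)*1341 = 1009032619/7144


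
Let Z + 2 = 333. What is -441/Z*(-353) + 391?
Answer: 285094/331 ≈ 861.31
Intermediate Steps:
Z = 331 (Z = -2 + 333 = 331)
-441/Z*(-353) + 391 = -441/331*(-353) + 391 = 155673/331 + 391 = 285094/331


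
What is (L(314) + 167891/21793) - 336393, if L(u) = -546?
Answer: -7342743736/21793 ≈ -3.3693e+5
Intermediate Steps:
(L(314) + 167891/21793) - 336393 = (-546 + 167891/21793) - 336393 = -11731087/21793 - 336393 = -7342743736/21793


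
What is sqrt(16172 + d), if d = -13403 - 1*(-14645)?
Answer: sqrt(17414) ≈ 131.96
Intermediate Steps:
d = 1242 (d = -13403 + 14645 = 1242)
sqrt(16172 + d) = sqrt(16172 + 1242) = sqrt(17414)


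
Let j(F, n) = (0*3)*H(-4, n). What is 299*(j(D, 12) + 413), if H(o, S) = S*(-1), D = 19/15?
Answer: 123487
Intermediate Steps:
D = 19/15 (D = 19*(1/15) = 19/15 ≈ 1.2667)
H(o, S) = -S
j(F, n) = 0 (j(F, n) = (0*3)*(-n) = 0*(-n) = 0)
299*(j(D, 12) + 413) = 299*(0 + 413) = 299*413 = 123487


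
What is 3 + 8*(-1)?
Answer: -5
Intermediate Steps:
3 + 8*(-1) = 3 - 8 = -5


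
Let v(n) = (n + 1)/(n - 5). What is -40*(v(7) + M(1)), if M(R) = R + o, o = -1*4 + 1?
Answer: -80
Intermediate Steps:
o = -3 (o = -4 + 1 = -3)
M(R) = -3 + R (M(R) = R - 3 = -3 + R)
v(n) = (1 + n)/(-5 + n)
-40*(v(7) + M(1)) = -40*((1 + 7)/(-5 + 7) + (-3 + 1)) = -40*(8/2 - 2) = -40*((½)*8 - 2) = -40*(4 - 2) = -40*2 = -80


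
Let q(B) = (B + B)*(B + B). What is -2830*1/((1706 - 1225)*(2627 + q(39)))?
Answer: -2830/4189991 ≈ -0.00067542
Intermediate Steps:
q(B) = 4*B² (q(B) = (2*B)*(2*B) = 4*B²)
-2830*1/((1706 - 1225)*(2627 + q(39))) = -2830*1/((1706 - 1225)*(2627 + 4*39²)) = -2830*1/(481*(2627 + 4*1521)) = -2830*1/(481*(2627 + 6084)) = -2830/(8711*481) = -2830/4189991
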